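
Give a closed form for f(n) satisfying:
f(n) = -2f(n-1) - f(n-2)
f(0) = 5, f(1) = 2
Characteristic equation: x² + 2x + 1 = 0, which is (x - (-1))².
Repeated root r = -1.
General solution: f(n) = (A + Bn)·(-1)^n.
From f(0) = 5: A = 5.
From f(1) = 2: (A + B)·(-1) = 2 ⇒ B = -7.
So f(n) = \left(5 - 7 n\right) \cdot (-1)^n.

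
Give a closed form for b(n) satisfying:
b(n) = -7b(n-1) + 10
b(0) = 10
First-order linear non-homogeneous.
Homogeneous solution: b_h(n) = A·(-7)^n.
Try constant particular solution b_p = K: K = -7K + 10 ⇒ K = \frac{5}{4}.
General: b(n) = A·(-7)^n + \frac{5}{4}.
Apply b(0) = 10: A + \frac{5}{4} = 10 ⇒ A = \frac{35}{4}.
So b(n) = \frac{35 \left(-7\right)^{n}}{4} + \frac{5}{4}.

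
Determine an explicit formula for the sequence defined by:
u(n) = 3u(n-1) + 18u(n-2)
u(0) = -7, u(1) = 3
Characteristic equation: x² - 3x - 18 = 0, which factors as (x - (-3))(x - (6)) = 0.
Roots r₁ = -3, r₂ = 6 (distinct).
General solution: u(n) = A·(-3)^n + B·(6)^n.
From u(0) = -7: A + B = -7.
From u(1) = 3: -3A + 6B = 3.
Solving: A = -5, B = -2.
So u(n) = - 5 \left(-3\right)^{n} - 2 \cdot 6^{n}.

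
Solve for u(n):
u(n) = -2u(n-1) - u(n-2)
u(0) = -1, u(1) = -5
Characteristic equation: x² + 2x + 1 = 0, which is (x - (-1))².
Repeated root r = -1.
General solution: u(n) = (A + Bn)·(-1)^n.
From u(0) = -1: A = -1.
From u(1) = -5: (A + B)·(-1) = -5 ⇒ B = 6.
So u(n) = \left(6 n - 1\right) \cdot (-1)^n.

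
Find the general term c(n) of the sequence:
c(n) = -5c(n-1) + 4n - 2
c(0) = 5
First-order linear with linear forcing.
Homogeneous solution: c_h(n) = A·(-5)^n.
Try particular c_p(n) = pn + q. Substituting:
  pn + q = -5(p(n-1) + q) + 4n - 2.
Matching the n-coefficient: p = -5p + 4 ⇒ p = \frac{2}{3}.
Matching constants: q = 5p - 5q - 2 ⇒ q = \frac{2}{9}.
General: c(n) = A·(-5)^n + \frac{2 n}{3} + \frac{2}{9}.
Apply c(0) = 5: A + \frac{2}{9} = 5 ⇒ A = \frac{43}{9}.
So c(n) = \frac{43 \left(-5\right)^{n}}{9} + \frac{2 n}{3} + \frac{2}{9}.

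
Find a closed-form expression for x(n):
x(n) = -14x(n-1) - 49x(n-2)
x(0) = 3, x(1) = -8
Characteristic equation: x² + 14x + 49 = 0, which is (x - (-7))².
Repeated root r = -7.
General solution: x(n) = (A + Bn)·(-7)^n.
From x(0) = 3: A = 3.
From x(1) = -8: (A + B)·(-7) = -8 ⇒ B = - \frac{13}{7}.
So x(n) = \left(3 - \frac{13 n}{7}\right) \cdot (-7)^n.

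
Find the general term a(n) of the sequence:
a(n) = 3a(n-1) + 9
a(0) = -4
First-order linear non-homogeneous.
Homogeneous solution: a_h(n) = A·(3)^n.
Try constant particular solution a_p = K: K = 3K + 9 ⇒ K = - \frac{9}{2}.
General: a(n) = A·(3)^n - \frac{9}{2}.
Apply a(0) = -4: A - \frac{9}{2} = -4 ⇒ A = \frac{1}{2}.
So a(n) = \frac{3^{n}}{2} - \frac{9}{2}.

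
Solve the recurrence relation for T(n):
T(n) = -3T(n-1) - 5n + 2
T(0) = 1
First-order linear with linear forcing.
Homogeneous solution: T_h(n) = A·(-3)^n.
Try particular T_p(n) = pn + q. Substituting:
  pn + q = -3(p(n-1) + q) - 5n + 2.
Matching the n-coefficient: p = -3p - 5 ⇒ p = - \frac{5}{4}.
Matching constants: q = 3p - 3q + 2 ⇒ q = - \frac{7}{16}.
General: T(n) = A·(-3)^n - \frac{5 n}{4} - \frac{7}{16}.
Apply T(0) = 1: A - \frac{7}{16} = 1 ⇒ A = \frac{23}{16}.
So T(n) = \frac{23 \left(-3\right)^{n}}{16} - \frac{5 n}{4} - \frac{7}{16}.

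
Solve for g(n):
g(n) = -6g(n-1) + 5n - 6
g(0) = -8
First-order linear with linear forcing.
Homogeneous solution: g_h(n) = A·(-6)^n.
Try particular g_p(n) = pn + q. Substituting:
  pn + q = -6(p(n-1) + q) + 5n - 6.
Matching the n-coefficient: p = -6p + 5 ⇒ p = \frac{5}{7}.
Matching constants: q = 6p - 6q - 6 ⇒ q = - \frac{12}{49}.
General: g(n) = A·(-6)^n + \frac{5 n}{7} - \frac{12}{49}.
Apply g(0) = -8: A - \frac{12}{49} = -8 ⇒ A = - \frac{380}{49}.
So g(n) = - \frac{380 \left(-6\right)^{n}}{49} + \frac{5 n}{7} - \frac{12}{49}.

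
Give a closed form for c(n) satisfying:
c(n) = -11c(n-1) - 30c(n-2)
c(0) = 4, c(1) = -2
Characteristic equation: x² + 11x + 30 = 0, which factors as (x - (-6))(x - (-5)) = 0.
Roots r₁ = -6, r₂ = -5 (distinct).
General solution: c(n) = A·(-6)^n + B·(-5)^n.
From c(0) = 4: A + B = 4.
From c(1) = -2: -6A - 5B = -2.
Solving: A = -18, B = 22.
So c(n) = 22 \left(-5\right)^{n} - 18 \left(-6\right)^{n}.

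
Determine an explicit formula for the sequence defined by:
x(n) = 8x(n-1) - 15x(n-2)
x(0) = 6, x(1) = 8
Characteristic equation: x² - 8x + 15 = 0, which factors as (x - (3))(x - (5)) = 0.
Roots r₁ = 3, r₂ = 5 (distinct).
General solution: x(n) = A·(3)^n + B·(5)^n.
From x(0) = 6: A + B = 6.
From x(1) = 8: 3A + 5B = 8.
Solving: A = 11, B = -5.
So x(n) = 11 \cdot 3^{n} - 5 \cdot 5^{n}.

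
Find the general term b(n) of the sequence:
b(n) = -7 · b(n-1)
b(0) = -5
Pure geometric recurrence with ratio -7.
By induction b(n) = b(0) · (-7)^n = - 5 \left(-7\right)^{n}.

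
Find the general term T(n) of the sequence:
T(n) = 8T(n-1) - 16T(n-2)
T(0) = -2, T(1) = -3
Characteristic equation: x² - 8x + 16 = 0, which is (x - (4))².
Repeated root r = 4.
General solution: T(n) = (A + Bn)·(4)^n.
From T(0) = -2: A = -2.
From T(1) = -3: (A + B)·(4) = -3 ⇒ B = \frac{5}{4}.
So T(n) = \left(\frac{5 n}{4} - 2\right) \cdot (4)^n.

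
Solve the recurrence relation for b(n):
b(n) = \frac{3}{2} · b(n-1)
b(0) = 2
Pure geometric recurrence with ratio \frac{3}{2}.
By induction b(n) = b(0) · (\frac{3}{2})^n = 2 \left(\frac{3}{2}\right)^{n}.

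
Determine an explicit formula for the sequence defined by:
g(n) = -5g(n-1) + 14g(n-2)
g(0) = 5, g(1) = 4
Characteristic equation: x² + 5x - 14 = 0, which factors as (x - (-7))(x - (2)) = 0.
Roots r₁ = -7, r₂ = 2 (distinct).
General solution: g(n) = A·(-7)^n + B·(2)^n.
From g(0) = 5: A + B = 5.
From g(1) = 4: -7A + 2B = 4.
Solving: A = \frac{2}{3}, B = \frac{13}{3}.
So g(n) = \frac{2 \left(-7\right)^{n}}{3} + \frac{13 \cdot 2^{n}}{3}.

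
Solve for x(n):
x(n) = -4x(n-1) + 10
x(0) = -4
First-order linear non-homogeneous.
Homogeneous solution: x_h(n) = A·(-4)^n.
Try constant particular solution x_p = K: K = -4K + 10 ⇒ K = 2.
General: x(n) = A·(-4)^n + 2.
Apply x(0) = -4: A + 2 = -4 ⇒ A = -6.
So x(n) = 2 - 6 \left(-4\right)^{n}.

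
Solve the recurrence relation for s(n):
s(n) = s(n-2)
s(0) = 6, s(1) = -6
Characteristic equation: x² - 1 = 0, which factors as (x - (1))(x - (-1)) = 0.
Roots r₁ = 1, r₂ = -1 (distinct).
General solution: s(n) = A·(1)^n + B·(-1)^n.
From s(0) = 6: A + B = 6.
From s(1) = -6: A - B = -6.
Solving: A = 0, B = 6.
So s(n) = 6 \left(-1\right)^{n}.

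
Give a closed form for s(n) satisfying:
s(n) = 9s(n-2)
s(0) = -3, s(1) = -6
Characteristic equation: x² - 9 = 0, which factors as (x - (-3))(x - (3)) = 0.
Roots r₁ = -3, r₂ = 3 (distinct).
General solution: s(n) = A·(-3)^n + B·(3)^n.
From s(0) = -3: A + B = -3.
From s(1) = -6: -3A + 3B = -6.
Solving: A = - \frac{1}{2}, B = - \frac{5}{2}.
So s(n) = - \frac{\left(-3\right)^{n}}{2} - \frac{5 \cdot 3^{n}}{2}.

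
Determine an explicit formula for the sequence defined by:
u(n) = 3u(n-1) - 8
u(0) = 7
First-order linear non-homogeneous.
Homogeneous solution: u_h(n) = A·(3)^n.
Try constant particular solution u_p = K: K = 3K - 8 ⇒ K = 4.
General: u(n) = A·(3)^n + 4.
Apply u(0) = 7: A + 4 = 7 ⇒ A = 3.
So u(n) = 3 \cdot 3^{n} + 4.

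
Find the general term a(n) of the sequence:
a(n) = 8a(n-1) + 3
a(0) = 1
First-order linear non-homogeneous.
Homogeneous solution: a_h(n) = A·(8)^n.
Try constant particular solution a_p = K: K = 8K + 3 ⇒ K = - \frac{3}{7}.
General: a(n) = A·(8)^n - \frac{3}{7}.
Apply a(0) = 1: A - \frac{3}{7} = 1 ⇒ A = \frac{10}{7}.
So a(n) = \frac{10 \cdot 8^{n}}{7} - \frac{3}{7}.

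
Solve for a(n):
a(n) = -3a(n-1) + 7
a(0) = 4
First-order linear non-homogeneous.
Homogeneous solution: a_h(n) = A·(-3)^n.
Try constant particular solution a_p = K: K = -3K + 7 ⇒ K = \frac{7}{4}.
General: a(n) = A·(-3)^n + \frac{7}{4}.
Apply a(0) = 4: A + \frac{7}{4} = 4 ⇒ A = \frac{9}{4}.
So a(n) = \frac{9 \left(-3\right)^{n}}{4} + \frac{7}{4}.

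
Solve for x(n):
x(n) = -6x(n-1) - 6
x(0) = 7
First-order linear non-homogeneous.
Homogeneous solution: x_h(n) = A·(-6)^n.
Try constant particular solution x_p = K: K = -6K - 6 ⇒ K = - \frac{6}{7}.
General: x(n) = A·(-6)^n - \frac{6}{7}.
Apply x(0) = 7: A - \frac{6}{7} = 7 ⇒ A = \frac{55}{7}.
So x(n) = \frac{55 \left(-6\right)^{n}}{7} - \frac{6}{7}.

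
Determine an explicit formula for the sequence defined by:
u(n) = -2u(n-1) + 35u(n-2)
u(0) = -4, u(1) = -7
Characteristic equation: x² + 2x - 35 = 0, which factors as (x - (-7))(x - (5)) = 0.
Roots r₁ = -7, r₂ = 5 (distinct).
General solution: u(n) = A·(-7)^n + B·(5)^n.
From u(0) = -4: A + B = -4.
From u(1) = -7: -7A + 5B = -7.
Solving: A = - \frac{13}{12}, B = - \frac{35}{12}.
So u(n) = - \frac{13 \left(-7\right)^{n}}{12} - \frac{35 \cdot 5^{n}}{12}.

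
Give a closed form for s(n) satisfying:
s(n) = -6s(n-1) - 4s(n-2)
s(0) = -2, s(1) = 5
Characteristic equation: x² + 6x + 4 = 0.
Discriminant Δ = (-6)² + 4·(-4) = 20.
Roots r₁,₂ = (-6 ± √20)/2, so r₁ = -3 + \sqrt{5}, r₂ = -3 - \sqrt{5}.
General solution: s(n) = A·r₁^n + B·r₂^n.
From the initial conditions, A + B = -2 and r₁A + r₂B = 5.
Since r₁ - r₂ = √20: A = (5 - (-2)r₂)/√20 = -1 - \frac{\sqrt{5}}{10}, and B = -2 - A = -1 + \frac{\sqrt{5}}{10}.
So s(n) = \left(-1 - \frac{\sqrt{5}}{10}\right)\left(-3 + \sqrt{5}\right)^n + \left(-1 + \frac{\sqrt{5}}{10}\right)\left(-3 - \sqrt{5}\right)^n.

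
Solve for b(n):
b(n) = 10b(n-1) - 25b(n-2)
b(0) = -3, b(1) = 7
Characteristic equation: x² - 10x + 25 = 0, which is (x - (5))².
Repeated root r = 5.
General solution: b(n) = (A + Bn)·(5)^n.
From b(0) = -3: A = -3.
From b(1) = 7: (A + B)·(5) = 7 ⇒ B = \frac{22}{5}.
So b(n) = \left(\frac{22 n}{5} - 3\right) \cdot (5)^n.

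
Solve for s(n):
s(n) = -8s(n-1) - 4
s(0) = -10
First-order linear non-homogeneous.
Homogeneous solution: s_h(n) = A·(-8)^n.
Try constant particular solution s_p = K: K = -8K - 4 ⇒ K = - \frac{4}{9}.
General: s(n) = A·(-8)^n - \frac{4}{9}.
Apply s(0) = -10: A - \frac{4}{9} = -10 ⇒ A = - \frac{86}{9}.
So s(n) = - \frac{86 \left(-8\right)^{n}}{9} - \frac{4}{9}.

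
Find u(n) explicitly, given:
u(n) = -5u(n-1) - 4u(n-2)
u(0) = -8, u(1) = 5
Characteristic equation: x² + 5x + 4 = 0, which factors as (x - (-4))(x - (-1)) = 0.
Roots r₁ = -4, r₂ = -1 (distinct).
General solution: u(n) = A·(-4)^n + B·(-1)^n.
From u(0) = -8: A + B = -8.
From u(1) = 5: -4A - B = 5.
Solving: A = 1, B = -9.
So u(n) = - 9 \left(-1\right)^{n} + \left(-4\right)^{n}.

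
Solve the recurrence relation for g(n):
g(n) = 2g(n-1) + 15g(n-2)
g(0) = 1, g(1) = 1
Characteristic equation: x² - 2x - 15 = 0, which factors as (x - (-3))(x - (5)) = 0.
Roots r₁ = -3, r₂ = 5 (distinct).
General solution: g(n) = A·(-3)^n + B·(5)^n.
From g(0) = 1: A + B = 1.
From g(1) = 1: -3A + 5B = 1.
Solving: A = \frac{1}{2}, B = \frac{1}{2}.
So g(n) = \frac{\left(-3\right)^{n}}{2} + \frac{5^{n}}{2}.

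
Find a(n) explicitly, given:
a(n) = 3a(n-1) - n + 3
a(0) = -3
First-order linear with linear forcing.
Homogeneous solution: a_h(n) = A·(3)^n.
Try particular a_p(n) = pn + q. Substituting:
  pn + q = 3(p(n-1) + q) - n + 3.
Matching the n-coefficient: p = 3p - 1 ⇒ p = \frac{1}{2}.
Matching constants: q = -3p + 3q + 3 ⇒ q = - \frac{3}{4}.
General: a(n) = A·(3)^n + \frac{n}{2} - \frac{3}{4}.
Apply a(0) = -3: A - \frac{3}{4} = -3 ⇒ A = - \frac{9}{4}.
So a(n) = - \frac{9 \cdot 3^{n}}{4} + \frac{n}{2} - \frac{3}{4}.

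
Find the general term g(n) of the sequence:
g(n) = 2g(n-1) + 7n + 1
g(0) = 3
First-order linear with linear forcing.
Homogeneous solution: g_h(n) = A·(2)^n.
Try particular g_p(n) = pn + q. Substituting:
  pn + q = 2(p(n-1) + q) + 7n + 1.
Matching the n-coefficient: p = 2p + 7 ⇒ p = -7.
Matching constants: q = -2p + 2q + 1 ⇒ q = -15.
General: g(n) = A·(2)^n - 7 n - 15.
Apply g(0) = 3: A - 15 = 3 ⇒ A = 18.
So g(n) = 18 \cdot 2^{n} - 7 n - 15.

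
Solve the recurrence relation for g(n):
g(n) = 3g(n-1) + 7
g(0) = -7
First-order linear non-homogeneous.
Homogeneous solution: g_h(n) = A·(3)^n.
Try constant particular solution g_p = K: K = 3K + 7 ⇒ K = - \frac{7}{2}.
General: g(n) = A·(3)^n - \frac{7}{2}.
Apply g(0) = -7: A - \frac{7}{2} = -7 ⇒ A = - \frac{7}{2}.
So g(n) = - \frac{7 \cdot 3^{n}}{2} - \frac{7}{2}.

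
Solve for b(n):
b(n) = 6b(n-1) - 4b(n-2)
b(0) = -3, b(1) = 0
Characteristic equation: x² - 6x + 4 = 0.
Discriminant Δ = (6)² + 4·(-4) = 20.
Roots r₁,₂ = (6 ± √20)/2, so r₁ = \sqrt{5} + 3, r₂ = 3 - \sqrt{5}.
General solution: b(n) = A·r₁^n + B·r₂^n.
From the initial conditions, A + B = -3 and r₁A + r₂B = 0.
Since r₁ - r₂ = √20: A = (0 - (-3)r₂)/√20 = - \frac{3}{2} + \frac{9 \sqrt{5}}{10}, and B = -3 - A = - \frac{9 \sqrt{5}}{10} - \frac{3}{2}.
So b(n) = \left(- \frac{3}{2} + \frac{9 \sqrt{5}}{10}\right)\left(\sqrt{5} + 3\right)^n + \left(- \frac{9 \sqrt{5}}{10} - \frac{3}{2}\right)\left(3 - \sqrt{5}\right)^n.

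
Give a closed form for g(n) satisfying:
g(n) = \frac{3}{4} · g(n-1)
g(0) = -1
Pure geometric recurrence with ratio \frac{3}{4}.
By induction g(n) = g(0) · (\frac{3}{4})^n = - \left(\frac{3}{4}\right)^{n}.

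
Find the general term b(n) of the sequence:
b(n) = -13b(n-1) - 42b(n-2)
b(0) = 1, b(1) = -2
Characteristic equation: x² + 13x + 42 = 0, which factors as (x - (-6))(x - (-7)) = 0.
Roots r₁ = -6, r₂ = -7 (distinct).
General solution: b(n) = A·(-6)^n + B·(-7)^n.
From b(0) = 1: A + B = 1.
From b(1) = -2: -6A - 7B = -2.
Solving: A = 5, B = -4.
So b(n) = 5 \left(-6\right)^{n} - 4 \left(-7\right)^{n}.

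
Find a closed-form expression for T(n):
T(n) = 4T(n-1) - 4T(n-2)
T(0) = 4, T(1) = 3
Characteristic equation: x² - 4x + 4 = 0, which is (x - (2))².
Repeated root r = 2.
General solution: T(n) = (A + Bn)·(2)^n.
From T(0) = 4: A = 4.
From T(1) = 3: (A + B)·(2) = 3 ⇒ B = - \frac{5}{2}.
So T(n) = \left(4 - \frac{5 n}{2}\right) \cdot (2)^n.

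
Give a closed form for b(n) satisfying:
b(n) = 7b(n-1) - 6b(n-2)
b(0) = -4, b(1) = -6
Characteristic equation: x² - 7x + 6 = 0, which factors as (x - (1))(x - (6)) = 0.
Roots r₁ = 1, r₂ = 6 (distinct).
General solution: b(n) = A·(1)^n + B·(6)^n.
From b(0) = -4: A + B = -4.
From b(1) = -6: A + 6B = -6.
Solving: A = - \frac{18}{5}, B = - \frac{2}{5}.
So b(n) = - \frac{2 \cdot 6^{n}}{5} - \frac{18}{5}.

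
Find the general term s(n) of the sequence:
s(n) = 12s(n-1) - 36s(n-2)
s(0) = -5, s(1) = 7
Characteristic equation: x² - 12x + 36 = 0, which is (x - (6))².
Repeated root r = 6.
General solution: s(n) = (A + Bn)·(6)^n.
From s(0) = -5: A = -5.
From s(1) = 7: (A + B)·(6) = 7 ⇒ B = \frac{37}{6}.
So s(n) = \left(\frac{37 n}{6} - 5\right) \cdot (6)^n.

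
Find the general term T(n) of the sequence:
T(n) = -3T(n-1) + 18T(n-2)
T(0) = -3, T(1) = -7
Characteristic equation: x² + 3x - 18 = 0, which factors as (x - (-6))(x - (3)) = 0.
Roots r₁ = -6, r₂ = 3 (distinct).
General solution: T(n) = A·(-6)^n + B·(3)^n.
From T(0) = -3: A + B = -3.
From T(1) = -7: -6A + 3B = -7.
Solving: A = - \frac{2}{9}, B = - \frac{25}{9}.
So T(n) = - \frac{2 \left(-6\right)^{n}}{9} - \frac{25 \cdot 3^{n}}{9}.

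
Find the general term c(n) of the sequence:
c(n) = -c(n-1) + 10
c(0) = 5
First-order linear non-homogeneous.
Homogeneous solution: c_h(n) = A·(-1)^n.
Try constant particular solution c_p = K: K = -K + 10 ⇒ K = 5.
General: c(n) = A·(-1)^n + 5.
Apply c(0) = 5: A + 5 = 5 ⇒ A = 0.
So c(n) = 5.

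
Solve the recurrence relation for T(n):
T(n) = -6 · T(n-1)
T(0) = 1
Pure geometric recurrence with ratio -6.
By induction T(n) = T(0) · (-6)^n = \left(-6\right)^{n}.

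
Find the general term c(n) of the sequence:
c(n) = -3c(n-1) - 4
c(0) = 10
First-order linear non-homogeneous.
Homogeneous solution: c_h(n) = A·(-3)^n.
Try constant particular solution c_p = K: K = -3K - 4 ⇒ K = -1.
General: c(n) = A·(-3)^n - 1.
Apply c(0) = 10: A - 1 = 10 ⇒ A = 11.
So c(n) = 11 \left(-3\right)^{n} - 1.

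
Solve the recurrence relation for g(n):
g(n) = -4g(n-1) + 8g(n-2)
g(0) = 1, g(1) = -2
Characteristic equation: x² + 4x - 8 = 0.
Discriminant Δ = (-4)² + 4·(8) = 48.
Roots r₁,₂ = (-4 ± √48)/2, so r₁ = -2 + 2 \sqrt{3}, r₂ = - 2 \sqrt{3} - 2.
General solution: g(n) = A·r₁^n + B·r₂^n.
From the initial conditions, A + B = 1 and r₁A + r₂B = -2.
Since r₁ - r₂ = √48: A = (-2 - (1)r₂)/√48 = \frac{1}{2}, and B = 1 - A = \frac{1}{2}.
So g(n) = \left(\frac{1}{2}\right)\left(-2 + 2 \sqrt{3}\right)^n + \left(\frac{1}{2}\right)\left(- 2 \sqrt{3} - 2\right)^n.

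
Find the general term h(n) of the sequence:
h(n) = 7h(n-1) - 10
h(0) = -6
First-order linear non-homogeneous.
Homogeneous solution: h_h(n) = A·(7)^n.
Try constant particular solution h_p = K: K = 7K - 10 ⇒ K = \frac{5}{3}.
General: h(n) = A·(7)^n + \frac{5}{3}.
Apply h(0) = -6: A + \frac{5}{3} = -6 ⇒ A = - \frac{23}{3}.
So h(n) = \frac{5}{3} - \frac{23 \cdot 7^{n}}{3}.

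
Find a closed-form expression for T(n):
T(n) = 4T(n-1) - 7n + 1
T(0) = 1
First-order linear with linear forcing.
Homogeneous solution: T_h(n) = A·(4)^n.
Try particular T_p(n) = pn + q. Substituting:
  pn + q = 4(p(n-1) + q) - 7n + 1.
Matching the n-coefficient: p = 4p - 7 ⇒ p = \frac{7}{3}.
Matching constants: q = -4p + 4q + 1 ⇒ q = \frac{25}{9}.
General: T(n) = A·(4)^n + \frac{7 n}{3} + \frac{25}{9}.
Apply T(0) = 1: A + \frac{25}{9} = 1 ⇒ A = - \frac{16}{9}.
So T(n) = - \frac{16 \cdot 4^{n}}{9} + \frac{7 n}{3} + \frac{25}{9}.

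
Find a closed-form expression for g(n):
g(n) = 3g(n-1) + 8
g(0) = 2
First-order linear non-homogeneous.
Homogeneous solution: g_h(n) = A·(3)^n.
Try constant particular solution g_p = K: K = 3K + 8 ⇒ K = -4.
General: g(n) = A·(3)^n - 4.
Apply g(0) = 2: A - 4 = 2 ⇒ A = 6.
So g(n) = 6 \cdot 3^{n} - 4.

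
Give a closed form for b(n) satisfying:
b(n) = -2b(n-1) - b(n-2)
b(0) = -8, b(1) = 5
Characteristic equation: x² + 2x + 1 = 0, which is (x - (-1))².
Repeated root r = -1.
General solution: b(n) = (A + Bn)·(-1)^n.
From b(0) = -8: A = -8.
From b(1) = 5: (A + B)·(-1) = 5 ⇒ B = 3.
So b(n) = \left(3 n - 8\right) \cdot (-1)^n.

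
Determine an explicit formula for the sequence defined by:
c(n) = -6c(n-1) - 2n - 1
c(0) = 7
First-order linear with linear forcing.
Homogeneous solution: c_h(n) = A·(-6)^n.
Try particular c_p(n) = pn + q. Substituting:
  pn + q = -6(p(n-1) + q) - 2n - 1.
Matching the n-coefficient: p = -6p - 2 ⇒ p = - \frac{2}{7}.
Matching constants: q = 6p - 6q - 1 ⇒ q = - \frac{19}{49}.
General: c(n) = A·(-6)^n - \frac{2 n}{7} - \frac{19}{49}.
Apply c(0) = 7: A - \frac{19}{49} = 7 ⇒ A = \frac{362}{49}.
So c(n) = \frac{362 \left(-6\right)^{n}}{49} - \frac{2 n}{7} - \frac{19}{49}.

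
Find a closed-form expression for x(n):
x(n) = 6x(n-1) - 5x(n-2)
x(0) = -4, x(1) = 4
Characteristic equation: x² - 6x + 5 = 0, which factors as (x - (5))(x - (1)) = 0.
Roots r₁ = 5, r₂ = 1 (distinct).
General solution: x(n) = A·(5)^n + B·(1)^n.
From x(0) = -4: A + B = -4.
From x(1) = 4: 5A + B = 4.
Solving: A = 2, B = -6.
So x(n) = 2 \cdot 5^{n} - 6.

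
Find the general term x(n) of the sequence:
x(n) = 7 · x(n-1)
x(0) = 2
Pure geometric recurrence with ratio 7.
By induction x(n) = x(0) · (7)^n = 2 \cdot 7^{n}.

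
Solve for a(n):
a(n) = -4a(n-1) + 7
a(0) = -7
First-order linear non-homogeneous.
Homogeneous solution: a_h(n) = A·(-4)^n.
Try constant particular solution a_p = K: K = -4K + 7 ⇒ K = \frac{7}{5}.
General: a(n) = A·(-4)^n + \frac{7}{5}.
Apply a(0) = -7: A + \frac{7}{5} = -7 ⇒ A = - \frac{42}{5}.
So a(n) = \frac{7}{5} - \frac{42 \left(-4\right)^{n}}{5}.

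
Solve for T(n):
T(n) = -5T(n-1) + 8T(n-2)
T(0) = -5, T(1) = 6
Characteristic equation: x² + 5x - 8 = 0.
Discriminant Δ = (-5)² + 4·(8) = 57.
Roots r₁,₂ = (-5 ± √57)/2, so r₁ = - \frac{5}{2} + \frac{\sqrt{57}}{2}, r₂ = - \frac{\sqrt{57}}{2} - \frac{5}{2}.
General solution: T(n) = A·r₁^n + B·r₂^n.
From the initial conditions, A + B = -5 and r₁A + r₂B = 6.
Since r₁ - r₂ = √57: A = (6 - (-5)r₂)/√57 = - \frac{5}{2} - \frac{13 \sqrt{57}}{114}, and B = -5 - A = - \frac{5}{2} + \frac{13 \sqrt{57}}{114}.
So T(n) = \left(- \frac{5}{2} - \frac{13 \sqrt{57}}{114}\right)\left(- \frac{5}{2} + \frac{\sqrt{57}}{2}\right)^n + \left(- \frac{5}{2} + \frac{13 \sqrt{57}}{114}\right)\left(- \frac{\sqrt{57}}{2} - \frac{5}{2}\right)^n.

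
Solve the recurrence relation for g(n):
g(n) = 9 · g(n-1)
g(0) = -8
Pure geometric recurrence with ratio 9.
By induction g(n) = g(0) · (9)^n = - 8 \cdot 9^{n}.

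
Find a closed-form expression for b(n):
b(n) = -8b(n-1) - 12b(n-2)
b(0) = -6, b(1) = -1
Characteristic equation: x² + 8x + 12 = 0, which factors as (x - (-6))(x - (-2)) = 0.
Roots r₁ = -6, r₂ = -2 (distinct).
General solution: b(n) = A·(-6)^n + B·(-2)^n.
From b(0) = -6: A + B = -6.
From b(1) = -1: -6A - 2B = -1.
Solving: A = \frac{13}{4}, B = - \frac{37}{4}.
So b(n) = - \frac{37 \left(-2\right)^{n}}{4} + \frac{13 \left(-6\right)^{n}}{4}.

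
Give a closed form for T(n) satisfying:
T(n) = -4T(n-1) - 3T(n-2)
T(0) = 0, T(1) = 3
Characteristic equation: x² + 4x + 3 = 0, which factors as (x - (-1))(x - (-3)) = 0.
Roots r₁ = -1, r₂ = -3 (distinct).
General solution: T(n) = A·(-1)^n + B·(-3)^n.
From T(0) = 0: A + B = 0.
From T(1) = 3: -A - 3B = 3.
Solving: A = \frac{3}{2}, B = - \frac{3}{2}.
So T(n) = \frac{3 \left(-1\right)^{n}}{2} - \frac{3 \left(-3\right)^{n}}{2}.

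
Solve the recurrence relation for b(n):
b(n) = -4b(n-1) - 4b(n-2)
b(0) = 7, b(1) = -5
Characteristic equation: x² + 4x + 4 = 0, which is (x - (-2))².
Repeated root r = -2.
General solution: b(n) = (A + Bn)·(-2)^n.
From b(0) = 7: A = 7.
From b(1) = -5: (A + B)·(-2) = -5 ⇒ B = - \frac{9}{2}.
So b(n) = \left(7 - \frac{9 n}{2}\right) \cdot (-2)^n.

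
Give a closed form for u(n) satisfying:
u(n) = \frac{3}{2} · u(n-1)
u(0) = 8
Pure geometric recurrence with ratio \frac{3}{2}.
By induction u(n) = u(0) · (\frac{3}{2})^n = 8 \left(\frac{3}{2}\right)^{n}.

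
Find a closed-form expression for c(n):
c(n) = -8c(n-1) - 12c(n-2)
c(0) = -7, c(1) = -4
Characteristic equation: x² + 8x + 12 = 0, which factors as (x - (-6))(x - (-2)) = 0.
Roots r₁ = -6, r₂ = -2 (distinct).
General solution: c(n) = A·(-6)^n + B·(-2)^n.
From c(0) = -7: A + B = -7.
From c(1) = -4: -6A - 2B = -4.
Solving: A = \frac{9}{2}, B = - \frac{23}{2}.
So c(n) = - \frac{23 \left(-2\right)^{n}}{2} + \frac{9 \left(-6\right)^{n}}{2}.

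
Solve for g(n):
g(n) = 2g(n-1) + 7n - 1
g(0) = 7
First-order linear with linear forcing.
Homogeneous solution: g_h(n) = A·(2)^n.
Try particular g_p(n) = pn + q. Substituting:
  pn + q = 2(p(n-1) + q) + 7n - 1.
Matching the n-coefficient: p = 2p + 7 ⇒ p = -7.
Matching constants: q = -2p + 2q - 1 ⇒ q = -13.
General: g(n) = A·(2)^n - 7 n - 13.
Apply g(0) = 7: A - 13 = 7 ⇒ A = 20.
So g(n) = 20 \cdot 2^{n} - 7 n - 13.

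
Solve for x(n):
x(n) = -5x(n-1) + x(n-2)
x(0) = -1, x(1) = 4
Characteristic equation: x² + 5x - 1 = 0.
Discriminant Δ = (-5)² + 4·(1) = 29.
Roots r₁,₂ = (-5 ± √29)/2, so r₁ = - \frac{5}{2} + \frac{\sqrt{29}}{2}, r₂ = - \frac{\sqrt{29}}{2} - \frac{5}{2}.
General solution: x(n) = A·r₁^n + B·r₂^n.
From the initial conditions, A + B = -1 and r₁A + r₂B = 4.
Since r₁ - r₂ = √29: A = (4 - (-1)r₂)/√29 = - \frac{1}{2} + \frac{3 \sqrt{29}}{58}, and B = -1 - A = - \frac{1}{2} - \frac{3 \sqrt{29}}{58}.
So x(n) = \left(- \frac{1}{2} + \frac{3 \sqrt{29}}{58}\right)\left(- \frac{5}{2} + \frac{\sqrt{29}}{2}\right)^n + \left(- \frac{1}{2} - \frac{3 \sqrt{29}}{58}\right)\left(- \frac{\sqrt{29}}{2} - \frac{5}{2}\right)^n.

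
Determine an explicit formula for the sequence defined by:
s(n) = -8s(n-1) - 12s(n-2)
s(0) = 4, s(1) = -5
Characteristic equation: x² + 8x + 12 = 0, which factors as (x - (-6))(x - (-2)) = 0.
Roots r₁ = -6, r₂ = -2 (distinct).
General solution: s(n) = A·(-6)^n + B·(-2)^n.
From s(0) = 4: A + B = 4.
From s(1) = -5: -6A - 2B = -5.
Solving: A = - \frac{3}{4}, B = \frac{19}{4}.
So s(n) = \frac{19 \left(-2\right)^{n}}{4} - \frac{3 \left(-6\right)^{n}}{4}.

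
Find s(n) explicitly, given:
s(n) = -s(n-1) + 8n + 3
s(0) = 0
First-order linear with linear forcing.
Homogeneous solution: s_h(n) = A·(-1)^n.
Try particular s_p(n) = pn + q. Substituting:
  pn + q = -(p(n-1) + q) + 8n + 3.
Matching the n-coefficient: p = -p + 8 ⇒ p = 4.
Matching constants: q = p - q + 3 ⇒ q = \frac{7}{2}.
General: s(n) = A·(-1)^n + 4 n + \frac{7}{2}.
Apply s(0) = 0: A + \frac{7}{2} = 0 ⇒ A = - \frac{7}{2}.
So s(n) = - \frac{7 \left(-1\right)^{n}}{2} + 4 n + \frac{7}{2}.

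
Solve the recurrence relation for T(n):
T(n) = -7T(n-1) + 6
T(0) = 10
First-order linear non-homogeneous.
Homogeneous solution: T_h(n) = A·(-7)^n.
Try constant particular solution T_p = K: K = -7K + 6 ⇒ K = \frac{3}{4}.
General: T(n) = A·(-7)^n + \frac{3}{4}.
Apply T(0) = 10: A + \frac{3}{4} = 10 ⇒ A = \frac{37}{4}.
So T(n) = \frac{37 \left(-7\right)^{n}}{4} + \frac{3}{4}.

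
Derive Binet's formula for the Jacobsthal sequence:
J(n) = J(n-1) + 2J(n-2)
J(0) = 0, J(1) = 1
This is the Jacobsthal sequence.
Characteristic equation: x² - x - 2 = 0; roots r₁ = 2, r₂ = -1.
General: J(n) = A·r₁^n + B·r₂^n. Solving with J(0)=0, J(1)=1 gives A = \frac{1}{3}, B = - \frac{1}{3}.
So J(n) = - \frac{\left(-1\right)^{n}}{3} + \frac{2^{n}}{3}.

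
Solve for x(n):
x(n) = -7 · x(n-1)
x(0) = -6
Pure geometric recurrence with ratio -7.
By induction x(n) = x(0) · (-7)^n = - 6 \left(-7\right)^{n}.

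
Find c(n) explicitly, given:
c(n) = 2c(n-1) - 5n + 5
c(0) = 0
First-order linear with linear forcing.
Homogeneous solution: c_h(n) = A·(2)^n.
Try particular c_p(n) = pn + q. Substituting:
  pn + q = 2(p(n-1) + q) - 5n + 5.
Matching the n-coefficient: p = 2p - 5 ⇒ p = 5.
Matching constants: q = -2p + 2q + 5 ⇒ q = 5.
General: c(n) = A·(2)^n + 5 n + 5.
Apply c(0) = 0: A + 5 = 0 ⇒ A = -5.
So c(n) = - 5 \cdot 2^{n} + 5 n + 5.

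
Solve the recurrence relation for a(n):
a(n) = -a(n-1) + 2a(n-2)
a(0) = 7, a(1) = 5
Characteristic equation: x² + x - 2 = 0, which factors as (x - (-2))(x - (1)) = 0.
Roots r₁ = -2, r₂ = 1 (distinct).
General solution: a(n) = A·(-2)^n + B·(1)^n.
From a(0) = 7: A + B = 7.
From a(1) = 5: -2A + B = 5.
Solving: A = \frac{2}{3}, B = \frac{19}{3}.
So a(n) = \frac{2 \left(-2\right)^{n}}{3} + \frac{19}{3}.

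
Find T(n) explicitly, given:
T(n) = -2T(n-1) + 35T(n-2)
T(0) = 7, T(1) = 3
Characteristic equation: x² + 2x - 35 = 0, which factors as (x - (-7))(x - (5)) = 0.
Roots r₁ = -7, r₂ = 5 (distinct).
General solution: T(n) = A·(-7)^n + B·(5)^n.
From T(0) = 7: A + B = 7.
From T(1) = 3: -7A + 5B = 3.
Solving: A = \frac{8}{3}, B = \frac{13}{3}.
So T(n) = \frac{8 \left(-7\right)^{n}}{3} + \frac{13 \cdot 5^{n}}{3}.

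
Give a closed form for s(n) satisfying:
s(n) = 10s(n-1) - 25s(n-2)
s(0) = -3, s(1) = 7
Characteristic equation: x² - 10x + 25 = 0, which is (x - (5))².
Repeated root r = 5.
General solution: s(n) = (A + Bn)·(5)^n.
From s(0) = -3: A = -3.
From s(1) = 7: (A + B)·(5) = 7 ⇒ B = \frac{22}{5}.
So s(n) = \left(\frac{22 n}{5} - 3\right) \cdot (5)^n.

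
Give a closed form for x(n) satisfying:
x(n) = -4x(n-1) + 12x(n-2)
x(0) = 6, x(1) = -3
Characteristic equation: x² + 4x - 12 = 0, which factors as (x - (2))(x - (-6)) = 0.
Roots r₁ = 2, r₂ = -6 (distinct).
General solution: x(n) = A·(2)^n + B·(-6)^n.
From x(0) = 6: A + B = 6.
From x(1) = -3: 2A - 6B = -3.
Solving: A = \frac{33}{8}, B = \frac{15}{8}.
So x(n) = \frac{15 \left(-6\right)^{n}}{8} + \frac{33 \cdot 2^{n}}{8}.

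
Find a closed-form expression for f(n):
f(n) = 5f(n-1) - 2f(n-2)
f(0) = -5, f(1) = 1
Characteristic equation: x² - 5x + 2 = 0.
Discriminant Δ = (5)² + 4·(-2) = 17.
Roots r₁,₂ = (5 ± √17)/2, so r₁ = \frac{\sqrt{17}}{2} + \frac{5}{2}, r₂ = \frac{5}{2} - \frac{\sqrt{17}}{2}.
General solution: f(n) = A·r₁^n + B·r₂^n.
From the initial conditions, A + B = -5 and r₁A + r₂B = 1.
Since r₁ - r₂ = √17: A = (1 - (-5)r₂)/√17 = - \frac{5}{2} + \frac{27 \sqrt{17}}{34}, and B = -5 - A = - \frac{27 \sqrt{17}}{34} - \frac{5}{2}.
So f(n) = \left(- \frac{5}{2} + \frac{27 \sqrt{17}}{34}\right)\left(\frac{\sqrt{17}}{2} + \frac{5}{2}\right)^n + \left(- \frac{27 \sqrt{17}}{34} - \frac{5}{2}\right)\left(\frac{5}{2} - \frac{\sqrt{17}}{2}\right)^n.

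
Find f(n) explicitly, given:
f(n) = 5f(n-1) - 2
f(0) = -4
First-order linear non-homogeneous.
Homogeneous solution: f_h(n) = A·(5)^n.
Try constant particular solution f_p = K: K = 5K - 2 ⇒ K = \frac{1}{2}.
General: f(n) = A·(5)^n + \frac{1}{2}.
Apply f(0) = -4: A + \frac{1}{2} = -4 ⇒ A = - \frac{9}{2}.
So f(n) = \frac{1}{2} - \frac{9 \cdot 5^{n}}{2}.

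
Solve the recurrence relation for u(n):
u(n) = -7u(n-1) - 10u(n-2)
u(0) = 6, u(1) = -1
Characteristic equation: x² + 7x + 10 = 0, which factors as (x - (-5))(x - (-2)) = 0.
Roots r₁ = -5, r₂ = -2 (distinct).
General solution: u(n) = A·(-5)^n + B·(-2)^n.
From u(0) = 6: A + B = 6.
From u(1) = -1: -5A - 2B = -1.
Solving: A = - \frac{11}{3}, B = \frac{29}{3}.
So u(n) = \frac{29 \left(-2\right)^{n}}{3} - \frac{11 \left(-5\right)^{n}}{3}.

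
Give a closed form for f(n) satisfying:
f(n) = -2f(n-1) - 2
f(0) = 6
First-order linear non-homogeneous.
Homogeneous solution: f_h(n) = A·(-2)^n.
Try constant particular solution f_p = K: K = -2K - 2 ⇒ K = - \frac{2}{3}.
General: f(n) = A·(-2)^n - \frac{2}{3}.
Apply f(0) = 6: A - \frac{2}{3} = 6 ⇒ A = \frac{20}{3}.
So f(n) = \frac{20 \left(-2\right)^{n}}{3} - \frac{2}{3}.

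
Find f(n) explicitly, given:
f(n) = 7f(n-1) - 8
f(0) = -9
First-order linear non-homogeneous.
Homogeneous solution: f_h(n) = A·(7)^n.
Try constant particular solution f_p = K: K = 7K - 8 ⇒ K = \frac{4}{3}.
General: f(n) = A·(7)^n + \frac{4}{3}.
Apply f(0) = -9: A + \frac{4}{3} = -9 ⇒ A = - \frac{31}{3}.
So f(n) = \frac{4}{3} - \frac{31 \cdot 7^{n}}{3}.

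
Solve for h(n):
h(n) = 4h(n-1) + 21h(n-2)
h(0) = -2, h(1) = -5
Characteristic equation: x² - 4x - 21 = 0, which factors as (x - (-3))(x - (7)) = 0.
Roots r₁ = -3, r₂ = 7 (distinct).
General solution: h(n) = A·(-3)^n + B·(7)^n.
From h(0) = -2: A + B = -2.
From h(1) = -5: -3A + 7B = -5.
Solving: A = - \frac{9}{10}, B = - \frac{11}{10}.
So h(n) = - \frac{9 \left(-3\right)^{n}}{10} - \frac{11 \cdot 7^{n}}{10}.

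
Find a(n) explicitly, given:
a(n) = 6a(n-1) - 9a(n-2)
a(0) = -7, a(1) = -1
Characteristic equation: x² - 6x + 9 = 0, which is (x - (3))².
Repeated root r = 3.
General solution: a(n) = (A + Bn)·(3)^n.
From a(0) = -7: A = -7.
From a(1) = -1: (A + B)·(3) = -1 ⇒ B = \frac{20}{3}.
So a(n) = \left(\frac{20 n}{3} - 7\right) \cdot (3)^n.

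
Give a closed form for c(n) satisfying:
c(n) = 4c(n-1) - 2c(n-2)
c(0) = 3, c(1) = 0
Characteristic equation: x² - 4x + 2 = 0.
Discriminant Δ = (4)² + 4·(-2) = 8.
Roots r₁,₂ = (4 ± √8)/2, so r₁ = \sqrt{2} + 2, r₂ = 2 - \sqrt{2}.
General solution: c(n) = A·r₁^n + B·r₂^n.
From the initial conditions, A + B = 3 and r₁A + r₂B = 0.
Since r₁ - r₂ = √8: A = (0 - (3)r₂)/√8 = \frac{3}{2} - \frac{3 \sqrt{2}}{2}, and B = 3 - A = \frac{3}{2} + \frac{3 \sqrt{2}}{2}.
So c(n) = \left(\frac{3}{2} - \frac{3 \sqrt{2}}{2}\right)\left(\sqrt{2} + 2\right)^n + \left(\frac{3}{2} + \frac{3 \sqrt{2}}{2}\right)\left(2 - \sqrt{2}\right)^n.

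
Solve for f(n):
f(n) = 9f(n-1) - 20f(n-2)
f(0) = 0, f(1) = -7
Characteristic equation: x² - 9x + 20 = 0, which factors as (x - (5))(x - (4)) = 0.
Roots r₁ = 5, r₂ = 4 (distinct).
General solution: f(n) = A·(5)^n + B·(4)^n.
From f(0) = 0: A + B = 0.
From f(1) = -7: 5A + 4B = -7.
Solving: A = -7, B = 7.
So f(n) = 7 \cdot 4^{n} - 7 \cdot 5^{n}.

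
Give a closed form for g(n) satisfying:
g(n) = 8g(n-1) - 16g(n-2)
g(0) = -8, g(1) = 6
Characteristic equation: x² - 8x + 16 = 0, which is (x - (4))².
Repeated root r = 4.
General solution: g(n) = (A + Bn)·(4)^n.
From g(0) = -8: A = -8.
From g(1) = 6: (A + B)·(4) = 6 ⇒ B = \frac{19}{2}.
So g(n) = \left(\frac{19 n}{2} - 8\right) \cdot (4)^n.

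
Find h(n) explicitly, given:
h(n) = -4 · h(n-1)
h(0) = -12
Pure geometric recurrence with ratio -4.
By induction h(n) = h(0) · (-4)^n = - 12 \left(-4\right)^{n}.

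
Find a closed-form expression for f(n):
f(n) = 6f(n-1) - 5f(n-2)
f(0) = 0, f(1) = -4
Characteristic equation: x² - 6x + 5 = 0, which factors as (x - (5))(x - (1)) = 0.
Roots r₁ = 5, r₂ = 1 (distinct).
General solution: f(n) = A·(5)^n + B·(1)^n.
From f(0) = 0: A + B = 0.
From f(1) = -4: 5A + B = -4.
Solving: A = -1, B = 1.
So f(n) = 1 - 5^{n}.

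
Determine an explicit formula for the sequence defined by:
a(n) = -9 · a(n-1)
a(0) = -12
Pure geometric recurrence with ratio -9.
By induction a(n) = a(0) · (-9)^n = - 12 \left(-9\right)^{n}.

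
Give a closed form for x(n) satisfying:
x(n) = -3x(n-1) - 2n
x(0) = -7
First-order linear with linear forcing.
Homogeneous solution: x_h(n) = A·(-3)^n.
Try particular x_p(n) = pn + q. Substituting:
  pn + q = -3(p(n-1) + q) - 2n.
Matching the n-coefficient: p = -3p - 2 ⇒ p = - \frac{1}{2}.
Matching constants: q = 3p - 3q ⇒ q = - \frac{3}{8}.
General: x(n) = A·(-3)^n - \frac{n}{2} - \frac{3}{8}.
Apply x(0) = -7: A - \frac{3}{8} = -7 ⇒ A = - \frac{53}{8}.
So x(n) = - \frac{53 \left(-3\right)^{n}}{8} - \frac{n}{2} - \frac{3}{8}.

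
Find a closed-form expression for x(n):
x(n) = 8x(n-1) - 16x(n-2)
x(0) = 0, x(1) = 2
Characteristic equation: x² - 8x + 16 = 0, which is (x - (4))².
Repeated root r = 4.
General solution: x(n) = (A + Bn)·(4)^n.
From x(0) = 0: A = 0.
From x(1) = 2: (A + B)·(4) = 2 ⇒ B = \frac{1}{2}.
So x(n) = \left(\frac{n}{2}\right) \cdot (4)^n.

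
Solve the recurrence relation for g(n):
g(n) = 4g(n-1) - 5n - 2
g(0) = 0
First-order linear with linear forcing.
Homogeneous solution: g_h(n) = A·(4)^n.
Try particular g_p(n) = pn + q. Substituting:
  pn + q = 4(p(n-1) + q) - 5n - 2.
Matching the n-coefficient: p = 4p - 5 ⇒ p = \frac{5}{3}.
Matching constants: q = -4p + 4q - 2 ⇒ q = \frac{26}{9}.
General: g(n) = A·(4)^n + \frac{5 n}{3} + \frac{26}{9}.
Apply g(0) = 0: A + \frac{26}{9} = 0 ⇒ A = - \frac{26}{9}.
So g(n) = - \frac{26 \cdot 4^{n}}{9} + \frac{5 n}{3} + \frac{26}{9}.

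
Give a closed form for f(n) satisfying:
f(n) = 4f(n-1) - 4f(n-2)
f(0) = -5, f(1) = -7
Characteristic equation: x² - 4x + 4 = 0, which is (x - (2))².
Repeated root r = 2.
General solution: f(n) = (A + Bn)·(2)^n.
From f(0) = -5: A = -5.
From f(1) = -7: (A + B)·(2) = -7 ⇒ B = \frac{3}{2}.
So f(n) = \left(\frac{3 n}{2} - 5\right) \cdot (2)^n.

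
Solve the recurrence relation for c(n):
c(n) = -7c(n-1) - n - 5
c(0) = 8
First-order linear with linear forcing.
Homogeneous solution: c_h(n) = A·(-7)^n.
Try particular c_p(n) = pn + q. Substituting:
  pn + q = -7(p(n-1) + q) - n - 5.
Matching the n-coefficient: p = -7p - 1 ⇒ p = - \frac{1}{8}.
Matching constants: q = 7p - 7q - 5 ⇒ q = - \frac{47}{64}.
General: c(n) = A·(-7)^n - \frac{n}{8} - \frac{47}{64}.
Apply c(0) = 8: A - \frac{47}{64} = 8 ⇒ A = \frac{559}{64}.
So c(n) = \frac{559 \left(-7\right)^{n}}{64} - \frac{n}{8} - \frac{47}{64}.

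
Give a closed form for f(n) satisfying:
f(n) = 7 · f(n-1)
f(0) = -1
Pure geometric recurrence with ratio 7.
By induction f(n) = f(0) · (7)^n = - 7^{n}.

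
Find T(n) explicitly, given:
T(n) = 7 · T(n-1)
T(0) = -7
Pure geometric recurrence with ratio 7.
By induction T(n) = T(0) · (7)^n = - 7 \cdot 7^{n}.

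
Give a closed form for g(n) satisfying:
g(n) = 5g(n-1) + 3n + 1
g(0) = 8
First-order linear with linear forcing.
Homogeneous solution: g_h(n) = A·(5)^n.
Try particular g_p(n) = pn + q. Substituting:
  pn + q = 5(p(n-1) + q) + 3n + 1.
Matching the n-coefficient: p = 5p + 3 ⇒ p = - \frac{3}{4}.
Matching constants: q = -5p + 5q + 1 ⇒ q = - \frac{19}{16}.
General: g(n) = A·(5)^n - \frac{3 n}{4} - \frac{19}{16}.
Apply g(0) = 8: A - \frac{19}{16} = 8 ⇒ A = \frac{147}{16}.
So g(n) = \frac{147 \cdot 5^{n}}{16} - \frac{3 n}{4} - \frac{19}{16}.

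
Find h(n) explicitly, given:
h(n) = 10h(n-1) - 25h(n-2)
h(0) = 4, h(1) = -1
Characteristic equation: x² - 10x + 25 = 0, which is (x - (5))².
Repeated root r = 5.
General solution: h(n) = (A + Bn)·(5)^n.
From h(0) = 4: A = 4.
From h(1) = -1: (A + B)·(5) = -1 ⇒ B = - \frac{21}{5}.
So h(n) = \left(4 - \frac{21 n}{5}\right) \cdot (5)^n.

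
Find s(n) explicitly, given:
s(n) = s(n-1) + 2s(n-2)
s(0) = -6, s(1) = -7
Characteristic equation: x² - x - 2 = 0, which factors as (x - (2))(x - (-1)) = 0.
Roots r₁ = 2, r₂ = -1 (distinct).
General solution: s(n) = A·(2)^n + B·(-1)^n.
From s(0) = -6: A + B = -6.
From s(1) = -7: 2A - B = -7.
Solving: A = - \frac{13}{3}, B = - \frac{5}{3}.
So s(n) = - \frac{5 \left(-1\right)^{n}}{3} - \frac{13 \cdot 2^{n}}{3}.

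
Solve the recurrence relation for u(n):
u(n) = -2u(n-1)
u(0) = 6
This is a homogeneous first-order recurrence with ratio -2.
By induction u(n) = u(0) · (-2)^n = 6 \left(-2\right)^{n}.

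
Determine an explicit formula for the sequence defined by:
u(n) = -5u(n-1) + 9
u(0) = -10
First-order linear non-homogeneous.
Homogeneous solution: u_h(n) = A·(-5)^n.
Try constant particular solution u_p = K: K = -5K + 9 ⇒ K = \frac{3}{2}.
General: u(n) = A·(-5)^n + \frac{3}{2}.
Apply u(0) = -10: A + \frac{3}{2} = -10 ⇒ A = - \frac{23}{2}.
So u(n) = \frac{3}{2} - \frac{23 \left(-5\right)^{n}}{2}.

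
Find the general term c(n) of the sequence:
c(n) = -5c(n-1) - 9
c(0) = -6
First-order linear non-homogeneous.
Homogeneous solution: c_h(n) = A·(-5)^n.
Try constant particular solution c_p = K: K = -5K - 9 ⇒ K = - \frac{3}{2}.
General: c(n) = A·(-5)^n - \frac{3}{2}.
Apply c(0) = -6: A - \frac{3}{2} = -6 ⇒ A = - \frac{9}{2}.
So c(n) = - \frac{9 \left(-5\right)^{n}}{2} - \frac{3}{2}.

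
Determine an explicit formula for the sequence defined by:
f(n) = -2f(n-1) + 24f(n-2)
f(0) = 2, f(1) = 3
Characteristic equation: x² + 2x - 24 = 0, which factors as (x - (4))(x - (-6)) = 0.
Roots r₁ = 4, r₂ = -6 (distinct).
General solution: f(n) = A·(4)^n + B·(-6)^n.
From f(0) = 2: A + B = 2.
From f(1) = 3: 4A - 6B = 3.
Solving: A = \frac{3}{2}, B = \frac{1}{2}.
So f(n) = \frac{\left(-6\right)^{n}}{2} + \frac{3 \cdot 4^{n}}{2}.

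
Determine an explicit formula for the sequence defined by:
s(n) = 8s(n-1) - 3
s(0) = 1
First-order linear non-homogeneous.
Homogeneous solution: s_h(n) = A·(8)^n.
Try constant particular solution s_p = K: K = 8K - 3 ⇒ K = \frac{3}{7}.
General: s(n) = A·(8)^n + \frac{3}{7}.
Apply s(0) = 1: A + \frac{3}{7} = 1 ⇒ A = \frac{4}{7}.
So s(n) = \frac{4 \cdot 8^{n}}{7} + \frac{3}{7}.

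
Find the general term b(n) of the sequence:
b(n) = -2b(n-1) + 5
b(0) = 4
First-order linear non-homogeneous.
Homogeneous solution: b_h(n) = A·(-2)^n.
Try constant particular solution b_p = K: K = -2K + 5 ⇒ K = \frac{5}{3}.
General: b(n) = A·(-2)^n + \frac{5}{3}.
Apply b(0) = 4: A + \frac{5}{3} = 4 ⇒ A = \frac{7}{3}.
So b(n) = \frac{7 \left(-2\right)^{n}}{3} + \frac{5}{3}.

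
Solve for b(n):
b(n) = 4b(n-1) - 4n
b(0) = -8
First-order linear with linear forcing.
Homogeneous solution: b_h(n) = A·(4)^n.
Try particular b_p(n) = pn + q. Substituting:
  pn + q = 4(p(n-1) + q) - 4n.
Matching the n-coefficient: p = 4p - 4 ⇒ p = \frac{4}{3}.
Matching constants: q = -4p + 4q ⇒ q = \frac{16}{9}.
General: b(n) = A·(4)^n + \frac{4 n}{3} + \frac{16}{9}.
Apply b(0) = -8: A + \frac{16}{9} = -8 ⇒ A = - \frac{88}{9}.
So b(n) = - \frac{88 \cdot 4^{n}}{9} + \frac{4 n}{3} + \frac{16}{9}.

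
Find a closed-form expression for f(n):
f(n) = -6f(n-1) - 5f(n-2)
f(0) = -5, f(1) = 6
Characteristic equation: x² + 6x + 5 = 0, which factors as (x - (-5))(x - (-1)) = 0.
Roots r₁ = -5, r₂ = -1 (distinct).
General solution: f(n) = A·(-5)^n + B·(-1)^n.
From f(0) = -5: A + B = -5.
From f(1) = 6: -5A - B = 6.
Solving: A = - \frac{1}{4}, B = - \frac{19}{4}.
So f(n) = - \frac{19 \left(-1\right)^{n}}{4} - \frac{\left(-5\right)^{n}}{4}.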